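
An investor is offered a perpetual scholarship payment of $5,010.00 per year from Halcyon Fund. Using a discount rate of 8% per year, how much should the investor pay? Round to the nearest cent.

Level perpetuity: PV = C / r = $5,010.00 / 0.08 = $62,625.00

$62625.00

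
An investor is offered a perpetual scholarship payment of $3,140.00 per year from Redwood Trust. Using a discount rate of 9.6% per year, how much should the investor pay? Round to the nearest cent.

Level perpetuity: PV = C / r = $3,140.00 / 0.096 = $32,708.33

$32708.33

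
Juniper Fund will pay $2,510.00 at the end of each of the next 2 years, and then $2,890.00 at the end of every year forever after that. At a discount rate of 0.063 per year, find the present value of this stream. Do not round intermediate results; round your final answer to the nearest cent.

$45179.24

PV of 2-year annuity: $2,510.00 × [1 − (1+0.063)^−2] / 0.063 = 4582.54164
Perpetuity value at year 2: $2,890.00 / 0.063 = 45873.01587
PV of perpetuity: 45873.01587 / (1+0.063)^2 = 40596.70298
Total PV = 4582.54164 + 40596.70298 = 45179.24463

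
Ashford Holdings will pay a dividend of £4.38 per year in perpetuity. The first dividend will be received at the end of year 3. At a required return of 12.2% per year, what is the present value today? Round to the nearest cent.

Value at end of year 2: C / r = £4.38 / 0.122 = £35.9016
Discount to today: PV = £35.9016 / (1 + 0.122)^2 = £35.9016 / 1.258884 = £28.52

£28.52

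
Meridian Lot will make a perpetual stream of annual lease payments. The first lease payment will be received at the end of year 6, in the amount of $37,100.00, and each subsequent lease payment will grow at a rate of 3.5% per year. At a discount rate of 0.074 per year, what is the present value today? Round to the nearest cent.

$665714.31

Value at end of year 5: C₁ / (r − g) = $37,100.00 / (0.074 − 0.035) = $951,282.0513
Discount to today: PV = $951,282.0513 / (1 + 0.074)^5 = $951,282.0513 / 1.428964 = $665,714.31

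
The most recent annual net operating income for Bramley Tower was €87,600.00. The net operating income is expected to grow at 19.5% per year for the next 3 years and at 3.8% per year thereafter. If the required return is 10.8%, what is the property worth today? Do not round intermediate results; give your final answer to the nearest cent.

€1935898.45

D_1 = 104682.00000
D_2 = 125094.99000
D_3 = 149488.51305
Terminal value at year 3: TV = D_3×(1+g_2)/(r−g_2) = 155169.07655/0.07 = 2216701.09351
P_0 = D_1/(1+r)^1 + D_2/(1+r)^2 + D_3/(1+r)^3 + TV/(1+r)^3
    = 94478.33935 + 101896.76491 + 109897.68418 + 1629625.65969 = 1935898.44813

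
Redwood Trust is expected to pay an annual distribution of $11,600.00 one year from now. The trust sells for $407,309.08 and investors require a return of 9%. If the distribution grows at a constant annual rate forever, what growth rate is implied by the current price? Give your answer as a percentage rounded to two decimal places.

6.15%

P = D₁/(r−g) ⇒ g = r − D₁/P = 0.09 − $11,600.00/$407,309.08 = 0.061520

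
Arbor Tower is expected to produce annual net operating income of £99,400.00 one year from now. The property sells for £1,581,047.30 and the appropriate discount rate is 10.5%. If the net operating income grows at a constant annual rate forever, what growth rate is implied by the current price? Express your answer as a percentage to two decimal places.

4.21%

P = D₁/(r−g) ⇒ g = r − D₁/P = 0.105 − £99,400.00/£1,581,047.30 = 0.042130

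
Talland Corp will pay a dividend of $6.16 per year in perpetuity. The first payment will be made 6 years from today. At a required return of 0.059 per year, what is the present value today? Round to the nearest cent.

Value at end of year 5: C / r = $6.16 / 0.059 = $104.4068
Discount to today: PV = $104.4068 / (1 + 0.059)^5 = $104.4068 / 1.331925 = $78.39

$78.39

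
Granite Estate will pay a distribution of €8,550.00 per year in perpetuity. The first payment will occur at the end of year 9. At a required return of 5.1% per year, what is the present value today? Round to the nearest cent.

€112609.29

Value at end of year 8: C / r = €8,550.00 / 0.051 = €167,647.0588
Discount to today: PV = €167,647.0588 / (1 + 0.051)^8 = €167,647.0588 / 1.488750 = €112,609.29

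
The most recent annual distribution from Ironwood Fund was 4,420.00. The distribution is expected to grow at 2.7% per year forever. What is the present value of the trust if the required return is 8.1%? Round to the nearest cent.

84061.85

D₁ = D₀ × (1 + g) = 4,420.00 × 1.027 = 4,539.3400
Growing perpetuity: P = D₁ / (r − g) = 4,539.3400 / (0.081 − 0.027) = 84,061.85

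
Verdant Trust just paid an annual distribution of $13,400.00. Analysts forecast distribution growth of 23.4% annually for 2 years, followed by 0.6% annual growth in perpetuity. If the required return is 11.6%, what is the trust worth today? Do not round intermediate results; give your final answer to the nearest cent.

$181034.92

D_1 = 16535.60000
D_2 = 20404.93040
Terminal value at year 2: TV = D_2×(1+g_2)/(r−g_2) = 20527.35998/0.11 = 186612.36348
P_0 = D_1/(1+r)^1 + D_2/(1+r)^2 + TV/(1+r)^2
    = 14816.84588 + 16383.50163 + 149834.56941 = 181034.91691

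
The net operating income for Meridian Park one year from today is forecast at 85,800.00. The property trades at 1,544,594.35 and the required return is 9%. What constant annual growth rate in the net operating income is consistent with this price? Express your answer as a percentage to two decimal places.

P = D₁/(r−g) ⇒ g = r − D₁/P = 0.09 − 85,800.00/1,544,594.35 = 0.034451

3.45%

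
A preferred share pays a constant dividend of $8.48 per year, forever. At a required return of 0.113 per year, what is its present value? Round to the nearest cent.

Level perpetuity: PV = C / r = $8.48 / 0.113 = $75.04

$75.04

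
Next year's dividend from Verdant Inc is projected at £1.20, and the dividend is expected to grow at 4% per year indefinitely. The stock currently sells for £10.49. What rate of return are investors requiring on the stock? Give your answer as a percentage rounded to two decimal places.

15.44%

P = D₁/(r − g) ⇒ r = D₁/P + g = £1.2000/£10.49 + 0.04 = 0.114395 + 0.04 = 0.154395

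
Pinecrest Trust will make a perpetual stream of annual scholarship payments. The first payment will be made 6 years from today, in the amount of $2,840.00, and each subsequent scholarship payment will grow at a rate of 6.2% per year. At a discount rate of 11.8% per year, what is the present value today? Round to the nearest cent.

$29034.96

Value at end of year 5: C₁ / (r − g) = $2,840.00 / (0.118 − 0.062) = $50,714.2857
Discount to today: PV = $50,714.2857 / (1 + 0.118)^5 = $50,714.2857 / 1.746663 = $29,034.96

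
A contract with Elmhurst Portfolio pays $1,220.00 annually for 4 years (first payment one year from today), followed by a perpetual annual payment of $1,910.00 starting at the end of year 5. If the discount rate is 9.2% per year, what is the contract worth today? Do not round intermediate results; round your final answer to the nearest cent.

$18535.24

PV of 4-year annuity: $1,220.00 × [1 − (1+0.092)^−4] / 0.092 = 3935.16936
Perpetuity value at year 4: $1,910.00 / 0.092 = 20760.86957
PV of perpetuity: 20760.86957 / (1+0.092)^4 = 14600.07163
Total PV = 3935.16936 + 14600.07163 = 18535.24099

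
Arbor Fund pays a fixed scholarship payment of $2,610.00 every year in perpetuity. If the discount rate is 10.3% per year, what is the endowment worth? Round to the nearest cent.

$25339.81

Level perpetuity: PV = C / r = $2,610.00 / 0.103 = $25,339.81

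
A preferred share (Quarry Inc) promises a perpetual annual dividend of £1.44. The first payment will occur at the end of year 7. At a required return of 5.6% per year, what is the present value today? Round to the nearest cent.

Value at end of year 6: C / r = £1.44 / 0.056 = £25.7143
Discount to today: PV = £25.7143 / (1 + 0.056)^6 = £25.7143 / 1.386703 = £18.54

£18.54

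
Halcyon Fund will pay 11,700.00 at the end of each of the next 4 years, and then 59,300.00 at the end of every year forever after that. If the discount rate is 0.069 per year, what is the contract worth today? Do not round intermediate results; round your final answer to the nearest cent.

PV of 4-year annuity: 11,700.00 × [1 − (1+0.069)^−4] / 0.069 = 39720.00229
Perpetuity value at year 4: 59,300.00 / 0.069 = 859420.28986
PV of perpetuity: 859420.28986 / (1+0.069)^4 = 658104.38082
Total PV = 39720.00229 + 658104.38082 = 697824.38311

697824.38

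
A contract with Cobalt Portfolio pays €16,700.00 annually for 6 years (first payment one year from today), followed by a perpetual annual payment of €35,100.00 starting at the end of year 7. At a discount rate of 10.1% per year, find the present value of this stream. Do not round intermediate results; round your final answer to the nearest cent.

PV of 6-year annuity: €16,700.00 × [1 − (1+0.101)^−6] / 0.101 = 72520.20399
Perpetuity value at year 6: €35,100.00 / 0.101 = 347524.75248
PV of perpetuity: 347524.75248 / (1+0.101)^6 = 195102.04828
Total PV = 72520.20399 + 195102.04828 = 267622.25227

€267622.25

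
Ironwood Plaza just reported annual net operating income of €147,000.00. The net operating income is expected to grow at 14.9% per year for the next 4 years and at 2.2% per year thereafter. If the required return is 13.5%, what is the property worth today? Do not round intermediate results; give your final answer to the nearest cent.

D_1 = 168903.00000
D_2 = 194069.54700
D_3 = 222985.90950
D_4 = 256210.81002
Terminal value at year 4: TV = D_4×(1+g_2)/(r−g_2) = 261847.44784/0.113 = 2317234.05168
P_0 = D_1/(1+r)^1 + D_2/(1+r)^2 + D_3/(1+r)^3 + D_4/(1+r)^4 + TV/(1+r)^4
    = 148813.21586 + 150648.79738 + 152507.02043 + 154388.16429 + 1396324.81333 = 2002682.01128

€2002682.01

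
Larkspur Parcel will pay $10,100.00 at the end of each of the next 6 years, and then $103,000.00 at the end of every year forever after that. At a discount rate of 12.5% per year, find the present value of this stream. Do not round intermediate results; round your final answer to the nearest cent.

$447398.40

PV of 6-year annuity: $10,100.00 × [1 − (1+0.125)^−6] / 0.125 = 40943.76911
Perpetuity value at year 6: $103,000.00 / 0.125 = 824000.00000
PV of perpetuity: 824000.00000 / (1+0.125)^6 = 406454.63184
Total PV = 40943.76911 + 406454.63184 = 447398.40095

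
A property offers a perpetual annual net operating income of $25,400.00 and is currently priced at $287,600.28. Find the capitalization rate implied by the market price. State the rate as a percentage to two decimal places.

P = C/r ⇒ r = C/P = $25,400.00/$287,600.28 = 0.088317

8.83%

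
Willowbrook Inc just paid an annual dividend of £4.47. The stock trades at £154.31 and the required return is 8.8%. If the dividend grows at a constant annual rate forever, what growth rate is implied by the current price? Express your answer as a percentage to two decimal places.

5.74%

P = D₀(1+g)/(r−g) ⇒ P(r−g) = D₀(1+g) ⇒ g(P+D₀) = P·r − D₀
g = (P·r − D₀)/(P + D₀) = (£154.31×0.088 − £4.47) / (£154.31 + £4.47) = 0.057370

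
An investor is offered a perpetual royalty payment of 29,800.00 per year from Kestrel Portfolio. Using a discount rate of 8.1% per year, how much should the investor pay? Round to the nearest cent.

Level perpetuity: PV = C / r = 29,800.00 / 0.081 = 367,901.23

367901.23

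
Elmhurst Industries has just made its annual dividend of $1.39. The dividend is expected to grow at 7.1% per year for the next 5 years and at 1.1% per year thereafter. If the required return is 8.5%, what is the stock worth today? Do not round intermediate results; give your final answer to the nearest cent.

D_1 = 1.48869
D_2 = 1.59439
D_3 = 1.70759
D_4 = 1.82883
D_5 = 1.95867
Terminal value at year 5: TV = D_5×(1+g_2)/(r−g_2) = 1.98022/0.074 = 26.75972
P_0 = D_1/(1+r)^1 + D_2/(1+r)^2 + D_3/(1+r)^3 + D_4/(1+r)^4 + D_5/(1+r)^5 + TV/(1+r)^5
    = 1.37206 + 1.35436 + 1.33688 + 1.31963 + 1.30261 + 17.79643 = 24.48198

$24.48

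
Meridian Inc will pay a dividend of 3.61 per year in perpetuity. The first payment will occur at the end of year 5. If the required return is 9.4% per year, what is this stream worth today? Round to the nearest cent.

26.81

Value at end of year 4: C / r = 3.61 / 0.094 = 38.4043
Discount to today: PV = 38.4043 / (1 + 0.094)^4 = 38.4043 / 1.432416 = 26.81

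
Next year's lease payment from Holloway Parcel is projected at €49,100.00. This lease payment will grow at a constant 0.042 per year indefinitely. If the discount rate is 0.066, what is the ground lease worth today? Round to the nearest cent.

Growing perpetuity: P = D₁ / (r − g) = €49,100.0000 / (0.066 − 0.042) = €2,045,833.33

€2045833.33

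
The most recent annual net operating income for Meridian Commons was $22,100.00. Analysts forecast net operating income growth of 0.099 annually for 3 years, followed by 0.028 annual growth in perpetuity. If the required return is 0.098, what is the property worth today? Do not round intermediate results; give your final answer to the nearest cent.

D_1 = 24287.90000
D_2 = 26692.40210
D_3 = 29334.94991
Terminal value at year 3: TV = D_3×(1+g_2)/(r−g_2) = 30156.32851/0.07 = 430804.69293
P_0 = D_1/(1+r)^1 + D_2/(1+r)^2 + D_3/(1+r)^3 + TV/(1+r)^3
    = 22120.12750 + 22140.27334 + 22160.43752 + 325441.85392 = 391862.69229

$391862.69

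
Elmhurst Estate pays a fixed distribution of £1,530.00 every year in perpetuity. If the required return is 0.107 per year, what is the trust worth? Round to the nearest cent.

Level perpetuity: PV = C / r = £1,530.00 / 0.107 = £14,299.07

£14299.07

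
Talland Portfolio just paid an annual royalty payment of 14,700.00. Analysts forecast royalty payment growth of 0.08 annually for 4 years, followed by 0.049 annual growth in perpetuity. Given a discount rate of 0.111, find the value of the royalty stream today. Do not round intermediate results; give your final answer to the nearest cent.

276906.73

D_1 = 15876.00000
D_2 = 17146.08000
D_3 = 18517.76640
D_4 = 19999.18771
Terminal value at year 4: TV = D_4×(1+g_2)/(r−g_2) = 20979.14791/0.062 = 338373.35339
P_0 = D_1/(1+r)^1 + D_2/(1+r)^2 + D_3/(1+r)^3 + D_4/(1+r)^4 + TV/(1+r)^4
    = 14289.82898 + 13891.10288 + 13503.50235 + 13126.71696 + 222095.58206 = 276906.73324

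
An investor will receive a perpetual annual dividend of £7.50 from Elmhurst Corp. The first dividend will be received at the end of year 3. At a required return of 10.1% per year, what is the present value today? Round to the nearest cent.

£61.26

Value at end of year 2: C / r = £7.50 / 0.101 = £74.2574
Discount to today: PV = £74.2574 / (1 + 0.101)^2 = £74.2574 / 1.212201 = £61.26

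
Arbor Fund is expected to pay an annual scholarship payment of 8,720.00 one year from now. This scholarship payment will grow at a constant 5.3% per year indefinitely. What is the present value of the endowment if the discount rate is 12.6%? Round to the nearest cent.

Growing perpetuity: P = D₁ / (r − g) = 8,720.0000 / (0.126 − 0.053) = 119,452.05

119452.05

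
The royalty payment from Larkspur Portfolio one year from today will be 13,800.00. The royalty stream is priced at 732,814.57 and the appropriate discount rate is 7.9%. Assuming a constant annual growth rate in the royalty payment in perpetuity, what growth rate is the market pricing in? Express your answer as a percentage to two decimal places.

P = D₁/(r−g) ⇒ g = r − D₁/P = 0.079 − 13,800.00/732,814.57 = 0.060168

6.02%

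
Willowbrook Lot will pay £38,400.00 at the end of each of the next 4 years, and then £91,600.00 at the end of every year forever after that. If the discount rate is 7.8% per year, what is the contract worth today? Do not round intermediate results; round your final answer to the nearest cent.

£997366.54

PV of 4-year annuity: £38,400.00 × [1 − (1+0.078)^−4] / 0.078 = 127753.93535
Perpetuity value at year 4: £91,600.00 / 0.078 = 1174358.97436
PV of perpetuity: 1174358.97436 / (1+0.078)^4 = 869612.60774
Total PV = 127753.93535 + 869612.60774 = 997366.54309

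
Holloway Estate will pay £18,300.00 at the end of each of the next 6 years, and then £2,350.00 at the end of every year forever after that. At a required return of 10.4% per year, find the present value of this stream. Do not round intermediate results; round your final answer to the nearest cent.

£91255.79

PV of 6-year annuity: £18,300.00 × [1 − (1+0.104)^−6] / 0.104 = 78775.62745
Perpetuity value at year 6: £2,350.00 / 0.104 = 22596.15385
PV of perpetuity: 22596.15385 / (1+0.104)^6 = 12480.15797
Total PV = 78775.62745 + 12480.15797 = 91255.78542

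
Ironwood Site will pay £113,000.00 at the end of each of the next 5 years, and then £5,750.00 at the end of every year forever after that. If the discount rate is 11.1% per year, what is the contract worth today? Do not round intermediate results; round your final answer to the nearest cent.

PV of 5-year annuity: £113,000.00 × [1 − (1+0.111)^−5] / 0.111 = 416587.90364
Perpetuity value at year 5: £5,750.00 / 0.111 = 51801.80180
PV of perpetuity: 51801.80180 / (1+0.111)^5 = 30603.74476
Total PV = 416587.90364 + 30603.74476 = 447191.64840

£447191.65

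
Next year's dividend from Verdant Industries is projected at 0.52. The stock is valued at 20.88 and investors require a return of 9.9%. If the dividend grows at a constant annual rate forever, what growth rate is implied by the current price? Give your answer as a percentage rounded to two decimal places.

P = D₁/(r−g) ⇒ g = r − D₁/P = 0.099 − 0.52/20.88 = 0.074096

7.41%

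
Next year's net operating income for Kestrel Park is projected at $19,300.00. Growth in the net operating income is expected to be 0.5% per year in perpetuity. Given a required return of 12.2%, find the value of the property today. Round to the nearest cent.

Growing perpetuity: P = D₁ / (r − g) = $19,300.0000 / (0.122 − 0.005) = $164,957.26

$164957.26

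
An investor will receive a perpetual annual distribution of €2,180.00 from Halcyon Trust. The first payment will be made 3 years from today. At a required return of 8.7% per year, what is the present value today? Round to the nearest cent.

Value at end of year 2: C / r = €2,180.00 / 0.087 = €25,057.4713
Discount to today: PV = €25,057.4713 / (1 + 0.087)^2 = €25,057.4713 / 1.181569 = €21,206.95

€21206.95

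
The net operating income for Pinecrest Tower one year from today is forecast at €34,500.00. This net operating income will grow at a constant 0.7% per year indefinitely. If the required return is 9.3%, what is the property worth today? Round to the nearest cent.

Growing perpetuity: P = D₁ / (r − g) = €34,500.0000 / (0.093 − 0.007) = €401,162.79

€401162.79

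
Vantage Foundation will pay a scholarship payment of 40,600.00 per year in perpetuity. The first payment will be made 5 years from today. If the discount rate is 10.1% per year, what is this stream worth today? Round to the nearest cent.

Value at end of year 4: C / r = 40,600.00 / 0.101 = 401,980.1980
Discount to today: PV = 401,980.1980 / (1 + 0.101)^4 = 401,980.1980 / 1.469431 = 273,561.76

273561.76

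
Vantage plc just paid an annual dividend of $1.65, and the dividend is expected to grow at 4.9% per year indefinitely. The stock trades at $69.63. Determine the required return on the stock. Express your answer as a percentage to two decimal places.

7.39%

D₁ = $1.65 × 1.049 = $1.7309
P = D₁/(r − g) ⇒ r = D₁/P + g = $1.7309/$69.63 + 0.049 = 0.024858 + 0.049 = 0.073858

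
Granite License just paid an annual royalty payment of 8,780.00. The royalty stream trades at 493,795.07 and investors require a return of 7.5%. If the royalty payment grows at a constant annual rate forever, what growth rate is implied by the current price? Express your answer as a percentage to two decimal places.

P = D₀(1+g)/(r−g) ⇒ P(r−g) = D₀(1+g) ⇒ g(P+D₀) = P·r − D₀
g = (P·r − D₀)/(P + D₀) = (493,795.07×0.075 − 8,780.00) / (493,795.07 + 8,780.00) = 0.056220

5.62%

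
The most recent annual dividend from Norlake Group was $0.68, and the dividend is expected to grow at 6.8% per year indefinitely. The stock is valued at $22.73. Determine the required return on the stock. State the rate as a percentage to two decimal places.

D₁ = $0.68 × 1.068 = $0.7262
P = D₁/(r − g) ⇒ r = D₁/P + g = $0.7262/$22.73 + 0.068 = 0.031951 + 0.068 = 0.099951

10.00%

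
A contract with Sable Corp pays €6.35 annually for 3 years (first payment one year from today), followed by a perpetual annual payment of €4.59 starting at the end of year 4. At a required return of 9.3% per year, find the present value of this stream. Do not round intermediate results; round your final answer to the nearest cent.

€53.79

PV of 3-year annuity: €6.35 × [1 − (1+0.093)^−3] / 0.093 = 15.98817
Perpetuity value at year 3: €4.59 / 0.093 = 49.35484
PV of perpetuity: 49.35484 / (1+0.093)^3 = 37.79804
Total PV = 15.98817 + 37.79804 = 53.78620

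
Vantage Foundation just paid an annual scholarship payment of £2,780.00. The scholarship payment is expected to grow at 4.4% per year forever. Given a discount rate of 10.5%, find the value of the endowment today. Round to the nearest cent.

£47579.02

D₁ = D₀ × (1 + g) = £2,780.00 × 1.044 = £2,902.3200
Growing perpetuity: P = D₁ / (r − g) = £2,902.3200 / (0.105 − 0.044) = £47,579.02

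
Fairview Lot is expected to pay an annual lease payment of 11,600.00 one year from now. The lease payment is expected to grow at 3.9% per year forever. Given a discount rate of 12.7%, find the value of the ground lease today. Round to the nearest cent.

131818.18

Growing perpetuity: P = D₁ / (r − g) = 11,600.0000 / (0.127 − 0.039) = 131,818.18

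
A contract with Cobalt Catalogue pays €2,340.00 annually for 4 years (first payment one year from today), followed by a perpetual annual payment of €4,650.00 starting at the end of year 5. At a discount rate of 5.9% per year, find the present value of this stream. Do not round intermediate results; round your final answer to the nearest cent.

PV of 4-year annuity: €2,340.00 × [1 − (1+0.059)^−4] / 0.059 = 8126.94855
Perpetuity value at year 4: €4,650.00 / 0.059 = 78813.55932
PV of perpetuity: 78813.55932 / (1+0.059)^4 = 62663.85388
Total PV = 8126.94855 + 62663.85388 = 70790.80242

€70790.80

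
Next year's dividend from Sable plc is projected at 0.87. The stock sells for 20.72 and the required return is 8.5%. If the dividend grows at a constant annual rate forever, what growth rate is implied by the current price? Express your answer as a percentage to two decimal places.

4.30%

P = D₁/(r−g) ⇒ g = r − D₁/P = 0.085 − 0.87/20.72 = 0.043012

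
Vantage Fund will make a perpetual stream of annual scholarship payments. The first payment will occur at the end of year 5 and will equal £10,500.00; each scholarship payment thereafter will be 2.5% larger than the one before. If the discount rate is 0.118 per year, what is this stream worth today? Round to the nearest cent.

£72266.85

Value at end of year 4: C₁ / (r − g) = £10,500.00 / (0.118 − 0.025) = £112,903.2258
Discount to today: PV = £112,903.2258 / (1 + 0.118)^4 = £112,903.2258 / 1.562310 = £72,266.85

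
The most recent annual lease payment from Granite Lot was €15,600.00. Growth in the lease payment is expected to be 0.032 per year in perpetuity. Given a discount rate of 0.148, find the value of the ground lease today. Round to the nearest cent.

D₁ = D₀ × (1 + g) = €15,600.00 × 1.032 = €16,099.2000
Growing perpetuity: P = D₁ / (r − g) = €16,099.2000 / (0.148 − 0.032) = €138,786.21

€138786.21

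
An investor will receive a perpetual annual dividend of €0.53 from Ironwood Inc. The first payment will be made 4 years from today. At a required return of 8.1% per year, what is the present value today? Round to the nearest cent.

€5.18

Value at end of year 3: C / r = €0.53 / 0.081 = €6.5432
Discount to today: PV = €6.5432 / (1 + 0.081)^3 = €6.5432 / 1.263214 = €5.18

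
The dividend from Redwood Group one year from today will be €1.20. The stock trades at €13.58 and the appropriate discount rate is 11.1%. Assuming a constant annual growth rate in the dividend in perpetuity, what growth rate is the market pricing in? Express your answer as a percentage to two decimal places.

2.26%

P = D₁/(r−g) ⇒ g = r − D₁/P = 0.111 − €1.20/€13.58 = 0.022635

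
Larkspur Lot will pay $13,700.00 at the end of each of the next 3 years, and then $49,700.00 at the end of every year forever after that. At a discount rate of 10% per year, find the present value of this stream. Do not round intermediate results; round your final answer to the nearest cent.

$407473.33

PV of 3-year annuity: $13,700.00 × [1 − (1+0.1)^−3] / 0.1 = 34069.87228
Perpetuity value at year 3: $49,700.00 / 0.1 = 497000.00000
PV of perpetuity: 497000.00000 / (1+0.1)^3 = 373403.45605
Total PV = 34069.87228 + 373403.45605 = 407473.32832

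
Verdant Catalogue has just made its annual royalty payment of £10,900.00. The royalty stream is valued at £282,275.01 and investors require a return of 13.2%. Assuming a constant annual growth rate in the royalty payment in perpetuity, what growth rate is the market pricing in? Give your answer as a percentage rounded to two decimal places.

P = D₀(1+g)/(r−g) ⇒ P(r−g) = D₀(1+g) ⇒ g(P+D₀) = P·r − D₀
g = (P·r − D₀)/(P + D₀) = (£282,275.01×0.132 − £10,900.00) / (£282,275.01 + £10,900.00) = 0.089913

8.99%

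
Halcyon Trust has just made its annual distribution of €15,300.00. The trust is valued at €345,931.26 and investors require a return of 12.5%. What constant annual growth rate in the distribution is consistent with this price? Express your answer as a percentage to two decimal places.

7.74%

P = D₀(1+g)/(r−g) ⇒ P(r−g) = D₀(1+g) ⇒ g(P+D₀) = P·r − D₀
g = (P·r − D₀)/(P + D₀) = (€345,931.26×0.125 − €15,300.00) / (€345,931.26 + €15,300.00) = 0.077350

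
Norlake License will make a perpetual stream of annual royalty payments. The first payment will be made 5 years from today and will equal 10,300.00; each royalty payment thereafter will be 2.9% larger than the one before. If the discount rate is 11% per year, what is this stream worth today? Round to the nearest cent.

Value at end of year 4: C₁ / (r − g) = 10,300.00 / (0.11 − 0.029) = 127,160.4938
Discount to today: PV = 127,160.4938 / (1 + 0.11)^4 = 127,160.4938 / 1.518070 = 83,764.56

83764.56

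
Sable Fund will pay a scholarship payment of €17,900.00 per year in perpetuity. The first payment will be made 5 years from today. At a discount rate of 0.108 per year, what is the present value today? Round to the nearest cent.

Value at end of year 4: C / r = €17,900.00 / 0.108 = €165,740.7407
Discount to today: PV = €165,740.7407 / (1 + 0.108)^4 = €165,740.7407 / 1.507159 = €109,968.99

€109968.99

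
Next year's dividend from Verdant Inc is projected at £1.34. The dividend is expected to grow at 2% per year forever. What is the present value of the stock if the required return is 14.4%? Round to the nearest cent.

£10.81

Growing perpetuity: P = D₁ / (r − g) = £1.3400 / (0.144 − 0.02) = £10.81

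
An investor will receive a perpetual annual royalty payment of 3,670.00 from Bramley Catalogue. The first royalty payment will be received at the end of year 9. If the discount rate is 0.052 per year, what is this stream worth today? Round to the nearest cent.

Value at end of year 8: C / r = 3,670.00 / 0.052 = 70,576.9231
Discount to today: PV = 70,576.9231 / (1 + 0.052)^8 = 70,576.9231 / 1.500120 = 47,047.53

47047.53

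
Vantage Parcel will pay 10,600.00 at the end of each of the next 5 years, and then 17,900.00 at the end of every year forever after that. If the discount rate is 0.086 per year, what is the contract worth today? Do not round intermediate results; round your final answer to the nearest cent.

179447.92

PV of 5-year annuity: 10,600.00 × [1 − (1+0.086)^−5] / 0.086 = 41661.80201
Perpetuity value at year 5: 17,900.00 / 0.086 = 208139.53488
PV of perpetuity: 208139.53488 / (1+0.086)^5 = 137786.11452
Total PV = 41661.80201 + 137786.11452 = 179447.91652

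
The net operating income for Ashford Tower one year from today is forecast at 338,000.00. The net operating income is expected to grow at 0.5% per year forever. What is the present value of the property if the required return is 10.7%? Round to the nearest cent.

3313725.49

Growing perpetuity: P = D₁ / (r − g) = 338,000.0000 / (0.107 − 0.005) = 3,313,725.49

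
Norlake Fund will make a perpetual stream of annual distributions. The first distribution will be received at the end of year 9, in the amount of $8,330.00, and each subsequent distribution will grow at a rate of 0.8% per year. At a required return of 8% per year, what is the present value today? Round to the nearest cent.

Value at end of year 8: C₁ / (r − g) = $8,330.00 / (0.08 − 0.008) = $115,694.4444
Discount to today: PV = $115,694.4444 / (1 + 0.08)^8 = $115,694.4444 / 1.850930 = $62,506.11

$62506.11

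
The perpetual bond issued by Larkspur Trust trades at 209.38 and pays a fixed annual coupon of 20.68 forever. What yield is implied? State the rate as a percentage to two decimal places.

P = C/r ⇒ r = C/P = 20.68/209.38 = 0.098768

9.88%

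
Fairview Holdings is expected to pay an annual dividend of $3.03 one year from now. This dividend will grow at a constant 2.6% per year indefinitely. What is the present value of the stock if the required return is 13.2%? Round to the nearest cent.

$28.58

Growing perpetuity: P = D₁ / (r − g) = $3.0300 / (0.132 − 0.026) = $28.58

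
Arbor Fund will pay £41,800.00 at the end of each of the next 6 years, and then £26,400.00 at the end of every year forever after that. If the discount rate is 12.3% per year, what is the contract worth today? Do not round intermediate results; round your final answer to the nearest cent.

£277415.49

PV of 6-year annuity: £41,800.00 × [1 − (1+0.123)^−6] / 0.123 = 170406.49253
Perpetuity value at year 6: £26,400.00 / 0.123 = 214634.14634
PV of perpetuity: 214634.14634 / (1+0.123)^6 = 107008.99317
Total PV = 170406.49253 + 107008.99317 = 277415.48569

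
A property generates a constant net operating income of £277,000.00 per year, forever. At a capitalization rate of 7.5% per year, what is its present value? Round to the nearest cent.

£3693333.33

Level perpetuity: PV = C / r = £277,000.00 / 0.075 = £3,693,333.33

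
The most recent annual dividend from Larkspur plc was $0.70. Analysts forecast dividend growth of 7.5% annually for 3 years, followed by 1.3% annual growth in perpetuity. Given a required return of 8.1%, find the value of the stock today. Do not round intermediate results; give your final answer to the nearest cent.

D_1 = 0.75250
D_2 = 0.80894
D_3 = 0.86961
Terminal value at year 3: TV = D_3×(1+g_2)/(r−g_2) = 0.88091/0.068 = 12.95460
P_0 = D_1/(1+r)^1 + D_2/(1+r)^2 + D_3/(1+r)^3 + TV/(1+r)^3
    = 0.69611 + 0.69225 + 0.68841 + 10.25526 = 12.33204

$12.33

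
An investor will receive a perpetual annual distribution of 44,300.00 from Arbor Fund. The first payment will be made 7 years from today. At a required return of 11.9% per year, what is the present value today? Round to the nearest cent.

Value at end of year 6: C / r = 44,300.00 / 0.119 = 372,268.9076
Discount to today: PV = 372,268.9076 / (1 + 0.119)^6 = 372,268.9076 / 1.963272 = 189,616.55

189616.55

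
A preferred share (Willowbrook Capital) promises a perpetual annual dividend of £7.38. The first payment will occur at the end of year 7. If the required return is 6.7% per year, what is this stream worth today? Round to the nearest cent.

Value at end of year 6: C / r = £7.38 / 0.067 = £110.1493
Discount to today: PV = £110.1493 / (1 + 0.067)^6 = £110.1493 / 1.475661 = £74.64

£74.64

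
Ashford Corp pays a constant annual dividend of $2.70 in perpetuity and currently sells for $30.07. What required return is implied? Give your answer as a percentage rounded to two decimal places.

8.98%

P = C/r ⇒ r = C/P = $2.70/$30.07 = 0.089790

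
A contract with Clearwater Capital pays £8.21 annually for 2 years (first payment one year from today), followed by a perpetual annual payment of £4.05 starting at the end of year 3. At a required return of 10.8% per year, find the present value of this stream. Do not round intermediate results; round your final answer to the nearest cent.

£44.64

PV of 2-year annuity: £8.21 × [1 − (1+0.108)^−2] / 0.108 = 14.09724
Perpetuity value at year 2: £4.05 / 0.108 = 37.50000
PV of perpetuity: 37.50000 / (1+0.108)^2 = 30.54582
Total PV = 14.09724 + 30.54582 = 44.64306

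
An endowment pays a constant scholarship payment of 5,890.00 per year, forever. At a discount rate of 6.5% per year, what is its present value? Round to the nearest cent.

90615.38

Level perpetuity: PV = C / r = 5,890.00 / 0.065 = 90,615.38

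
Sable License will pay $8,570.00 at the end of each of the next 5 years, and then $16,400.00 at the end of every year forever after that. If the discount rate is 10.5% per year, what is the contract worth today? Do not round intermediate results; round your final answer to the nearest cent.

PV of 5-year annuity: $8,570.00 × [1 − (1+0.105)^−5] / 0.105 = 32076.29498
Perpetuity value at year 5: $16,400.00 / 0.105 = 156190.47619
PV of perpetuity: 156190.47619 / (1+0.105)^5 = 94807.60133
Total PV = 32076.29498 + 94807.60133 = 126883.89630

$126883.90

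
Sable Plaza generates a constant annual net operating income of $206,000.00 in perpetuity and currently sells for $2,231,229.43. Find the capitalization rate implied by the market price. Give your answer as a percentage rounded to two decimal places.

P = C/r ⇒ r = C/P = $206,000.00/$2,231,229.43 = 0.092326

9.23%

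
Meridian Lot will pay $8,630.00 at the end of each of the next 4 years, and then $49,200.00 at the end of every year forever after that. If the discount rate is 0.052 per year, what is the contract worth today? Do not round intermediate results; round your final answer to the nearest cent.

$802960.47

PV of 4-year annuity: $8,630.00 × [1 − (1+0.052)^−4] / 0.052 = 30459.91680
Perpetuity value at year 4: $49,200.00 / 0.052 = 946153.84615
PV of perpetuity: 946153.84615 / (1+0.052)^4 = 772500.55455
Total PV = 30459.91680 + 772500.55455 = 802960.47135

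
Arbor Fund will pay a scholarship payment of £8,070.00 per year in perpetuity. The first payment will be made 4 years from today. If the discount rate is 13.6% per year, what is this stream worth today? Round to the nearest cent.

Value at end of year 3: C / r = £8,070.00 / 0.136 = £59,338.2353
Discount to today: PV = £59,338.2353 / (1 + 0.136)^3 = £59,338.2353 / 1.466003 = £40,476.19

£40476.19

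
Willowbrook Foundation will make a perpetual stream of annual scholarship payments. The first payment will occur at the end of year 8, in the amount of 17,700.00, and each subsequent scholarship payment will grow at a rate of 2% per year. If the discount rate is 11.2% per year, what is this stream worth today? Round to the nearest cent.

91506.50

Value at end of year 7: C₁ / (r − g) = 17,700.00 / (0.112 − 0.02) = 192,391.3043
Discount to today: PV = 192,391.3043 / (1 + 0.112)^7 = 192,391.3043 / 2.102488 = 91,506.50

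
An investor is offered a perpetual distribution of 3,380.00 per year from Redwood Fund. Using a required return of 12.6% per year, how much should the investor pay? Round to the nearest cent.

26825.40

Level perpetuity: PV = C / r = 3,380.00 / 0.126 = 26,825.40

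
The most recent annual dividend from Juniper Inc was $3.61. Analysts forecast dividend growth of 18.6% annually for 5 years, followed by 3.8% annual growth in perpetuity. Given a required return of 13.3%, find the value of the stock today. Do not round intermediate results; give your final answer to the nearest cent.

$70.32

D_1 = 4.28146
D_2 = 5.07781
D_3 = 6.02228
D_4 = 7.14243
D_5 = 8.47092
Terminal value at year 5: TV = D_5×(1+g_2)/(r−g_2) = 8.79282/0.095 = 92.55596
P_0 = D_1/(1+r)^1 + D_2/(1+r)^2 + D_3/(1+r)^3 + D_4/(1+r)^4 + D_5/(1+r)^5 + TV/(1+r)^5
    = 3.77887 + 3.95564 + 4.14068 + 4.33437 + 4.53713 + 49.57410 = 70.32079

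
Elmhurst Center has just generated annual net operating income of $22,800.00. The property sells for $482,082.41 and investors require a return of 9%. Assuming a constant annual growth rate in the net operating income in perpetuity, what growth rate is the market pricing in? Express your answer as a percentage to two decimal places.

4.08%

P = D₀(1+g)/(r−g) ⇒ P(r−g) = D₀(1+g) ⇒ g(P+D₀) = P·r − D₀
g = (P·r − D₀)/(P + D₀) = ($482,082.41×0.09 − $22,800.00) / ($482,082.41 + $22,800.00) = 0.040777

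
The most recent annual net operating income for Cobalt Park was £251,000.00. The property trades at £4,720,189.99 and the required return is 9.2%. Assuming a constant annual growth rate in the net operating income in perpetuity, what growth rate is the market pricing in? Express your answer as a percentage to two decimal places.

P = D₀(1+g)/(r−g) ⇒ P(r−g) = D₀(1+g) ⇒ g(P+D₀) = P·r − D₀
g = (P·r − D₀)/(P + D₀) = (£4,720,189.99×0.092 − £251,000.00) / (£4,720,189.99 + £251,000.00) = 0.036864

3.69%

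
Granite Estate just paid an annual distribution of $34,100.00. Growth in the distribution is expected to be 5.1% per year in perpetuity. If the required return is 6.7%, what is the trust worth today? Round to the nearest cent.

$2239943.75

D₁ = D₀ × (1 + g) = $34,100.00 × 1.051 = $35,839.1000
Growing perpetuity: P = D₁ / (r − g) = $35,839.1000 / (0.067 − 0.051) = $2,239,943.75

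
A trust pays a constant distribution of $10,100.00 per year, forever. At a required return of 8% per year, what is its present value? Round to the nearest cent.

Level perpetuity: PV = C / r = $10,100.00 / 0.08 = $126,250.00

$126250.00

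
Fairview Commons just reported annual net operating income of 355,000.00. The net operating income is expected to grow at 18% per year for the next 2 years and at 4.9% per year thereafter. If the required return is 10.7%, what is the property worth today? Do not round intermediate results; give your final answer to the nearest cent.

8077098.71

D_1 = 418900.00000
D_2 = 494302.00000
Terminal value at year 2: TV = D_2×(1+g_2)/(r−g_2) = 518522.79800/0.058 = 8940048.24138
P_0 = D_1/(1+r)^1 + D_2/(1+r)^2 + TV/(1+r)^2
    = 378410.11743 + 403363.99148 + 7295324.60460 = 8077098.71352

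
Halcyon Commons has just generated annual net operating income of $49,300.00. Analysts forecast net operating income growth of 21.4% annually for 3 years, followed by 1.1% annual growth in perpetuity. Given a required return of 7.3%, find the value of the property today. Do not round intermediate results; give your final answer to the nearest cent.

$1354583.03

D_1 = 59850.20000
D_2 = 72658.14280
D_3 = 88206.98536
Terminal value at year 3: TV = D_3×(1+g_2)/(r−g_2) = 89177.26220/0.062 = 1438342.93868
P_0 = D_1/(1+r)^1 + D_2/(1+r)^2 + D_3/(1+r)^3 + TV/(1+r)^3
    = 55778.37838 + 63108.06277 + 71400.92097 + 1164295.66293 = 1354583.02505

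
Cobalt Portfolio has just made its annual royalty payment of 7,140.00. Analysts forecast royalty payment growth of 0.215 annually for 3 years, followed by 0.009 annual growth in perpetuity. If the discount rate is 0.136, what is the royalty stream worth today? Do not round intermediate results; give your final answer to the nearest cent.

93942.91

D_1 = 8675.10000
D_2 = 10540.24650
D_3 = 12806.39950
Terminal value at year 3: TV = D_3×(1+g_2)/(r−g_2) = 12921.65709/0.127 = 101745.33144
P_0 = D_1/(1+r)^1 + D_2/(1+r)^2 + D_3/(1+r)^3 + TV/(1+r)^3
    = 7636.53169 + 8167.59331 + 8735.58616 + 69403.20026 = 93942.91142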